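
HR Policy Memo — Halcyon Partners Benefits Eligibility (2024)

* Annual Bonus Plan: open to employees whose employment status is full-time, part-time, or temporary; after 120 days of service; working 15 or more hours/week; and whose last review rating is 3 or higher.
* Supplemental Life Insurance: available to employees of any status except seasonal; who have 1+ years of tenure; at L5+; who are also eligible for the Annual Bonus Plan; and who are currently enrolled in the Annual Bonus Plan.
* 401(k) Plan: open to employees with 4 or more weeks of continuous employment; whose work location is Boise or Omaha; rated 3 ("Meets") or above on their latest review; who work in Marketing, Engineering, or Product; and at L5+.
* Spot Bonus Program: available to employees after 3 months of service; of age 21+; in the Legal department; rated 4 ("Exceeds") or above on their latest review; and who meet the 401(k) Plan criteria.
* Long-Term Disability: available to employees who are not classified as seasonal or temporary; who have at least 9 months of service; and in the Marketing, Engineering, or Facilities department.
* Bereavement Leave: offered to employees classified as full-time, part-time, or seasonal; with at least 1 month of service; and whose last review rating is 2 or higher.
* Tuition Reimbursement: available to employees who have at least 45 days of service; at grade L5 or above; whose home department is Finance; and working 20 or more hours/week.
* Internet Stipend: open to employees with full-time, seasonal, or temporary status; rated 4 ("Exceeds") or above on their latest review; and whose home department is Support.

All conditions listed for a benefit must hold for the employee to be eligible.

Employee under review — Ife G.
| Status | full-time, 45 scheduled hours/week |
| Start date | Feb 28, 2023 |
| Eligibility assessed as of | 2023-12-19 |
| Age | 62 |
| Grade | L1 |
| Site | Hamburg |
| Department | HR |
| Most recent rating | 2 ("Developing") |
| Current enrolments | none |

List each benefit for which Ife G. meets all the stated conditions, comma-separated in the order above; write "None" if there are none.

Service from Feb 28, 2023 to 2023-12-19: 294 days.
Annual Bonus Plan — status full-time ✓; service 294 days ≥ 120 days ✓; 45 hrs/wk ≥ 15 ✓; rating 2 < 3 ✗ → not eligible.
Supplemental Life Insurance — status full-time ✓ (not excluded); service 294 days < 1 year (≈365 days) ✗ → not eligible.
401(k) Plan — service 294 days ≥ 4 weeks (≈28 days) ✓; site Hamburg ✗ (not Boise or Omaha) → not eligible.
Spot Bonus Program — service 294 days ≥ 3 months (≈90 days) ✓; age 62 ≥ 21 ✓; dept HR ✗ → not eligible.
Long-Term Disability — status full-time ✓ (not excluded); service 294 days ≥ 9 months (≈270 days) ✓; dept HR ✗ → not eligible.
Bereavement Leave — status full-time ✓; service 294 days ≥ 1 month (≈30 days) ✓; rating 2 ≥ 2 ✓ → eligible.
Tuition Reimbursement — service 294 days ≥ 45 days ✓; grade L1 < L5 ✗ → not eligible.
Internet Stipend — status full-time ✓; rating 2 < 4 ✗ → not eligible.

Bereavement Leave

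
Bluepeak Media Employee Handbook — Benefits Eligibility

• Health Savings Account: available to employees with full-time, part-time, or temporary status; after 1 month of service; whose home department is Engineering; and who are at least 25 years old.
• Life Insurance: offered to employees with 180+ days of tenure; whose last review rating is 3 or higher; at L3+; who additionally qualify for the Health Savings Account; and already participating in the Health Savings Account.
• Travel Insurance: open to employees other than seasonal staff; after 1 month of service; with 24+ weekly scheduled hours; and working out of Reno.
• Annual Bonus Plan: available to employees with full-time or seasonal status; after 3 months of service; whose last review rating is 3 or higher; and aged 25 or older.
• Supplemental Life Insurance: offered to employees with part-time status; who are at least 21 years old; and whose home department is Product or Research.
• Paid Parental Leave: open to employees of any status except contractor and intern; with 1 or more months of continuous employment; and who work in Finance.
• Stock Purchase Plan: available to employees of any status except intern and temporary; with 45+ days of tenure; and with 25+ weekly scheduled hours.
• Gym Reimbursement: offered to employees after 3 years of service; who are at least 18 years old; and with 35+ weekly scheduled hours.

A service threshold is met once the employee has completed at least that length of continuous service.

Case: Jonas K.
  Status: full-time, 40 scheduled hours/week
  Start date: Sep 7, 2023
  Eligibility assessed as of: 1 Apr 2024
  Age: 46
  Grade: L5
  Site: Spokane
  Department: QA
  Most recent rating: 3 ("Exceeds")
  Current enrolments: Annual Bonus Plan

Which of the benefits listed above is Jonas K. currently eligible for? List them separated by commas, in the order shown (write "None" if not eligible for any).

Service from Sep 7, 2023 to 1 Apr 2024: 207 days.
Health Savings Account — status full-time ✓; service 207 days ≥ 1 month (≈30 days) ✓; dept QA ✗ → not eligible.
Life Insurance — service 207 days ≥ 180 days ✓; rating 3 ≥ 3 ✓; grade L5 ≥ L3 ✓; not eligible for Health Savings Account ✗ → not eligible.
Travel Insurance — status full-time ✓ (not excluded); service 207 days ≥ 1 month (≈30 days) ✓; 40 hrs/wk ≥ 24 ✓; site Spokane ✗ (not Reno) → not eligible.
Annual Bonus Plan — status full-time ✓; service 207 days ≥ 3 months (≈90 days) ✓; rating 3 ≥ 3 ✓; age 46 ≥ 25 ✓ → eligible.
Supplemental Life Insurance — status full-time ✗ (requires part-time) → not eligible.
Paid Parental Leave — status full-time ✓ (not excluded); service 207 days ≥ 1 month (≈30 days) ✓; dept QA ✗ → not eligible.
Stock Purchase Plan — status full-time ✓ (not excluded); service 207 days ≥ 45 days ✓; 40 hrs/wk ≥ 25 ✓ → eligible.
Gym Reimbursement — service 207 days < 3 years (≈1095 days) ✗ → not eligible.

Annual Bonus Plan, Stock Purchase Plan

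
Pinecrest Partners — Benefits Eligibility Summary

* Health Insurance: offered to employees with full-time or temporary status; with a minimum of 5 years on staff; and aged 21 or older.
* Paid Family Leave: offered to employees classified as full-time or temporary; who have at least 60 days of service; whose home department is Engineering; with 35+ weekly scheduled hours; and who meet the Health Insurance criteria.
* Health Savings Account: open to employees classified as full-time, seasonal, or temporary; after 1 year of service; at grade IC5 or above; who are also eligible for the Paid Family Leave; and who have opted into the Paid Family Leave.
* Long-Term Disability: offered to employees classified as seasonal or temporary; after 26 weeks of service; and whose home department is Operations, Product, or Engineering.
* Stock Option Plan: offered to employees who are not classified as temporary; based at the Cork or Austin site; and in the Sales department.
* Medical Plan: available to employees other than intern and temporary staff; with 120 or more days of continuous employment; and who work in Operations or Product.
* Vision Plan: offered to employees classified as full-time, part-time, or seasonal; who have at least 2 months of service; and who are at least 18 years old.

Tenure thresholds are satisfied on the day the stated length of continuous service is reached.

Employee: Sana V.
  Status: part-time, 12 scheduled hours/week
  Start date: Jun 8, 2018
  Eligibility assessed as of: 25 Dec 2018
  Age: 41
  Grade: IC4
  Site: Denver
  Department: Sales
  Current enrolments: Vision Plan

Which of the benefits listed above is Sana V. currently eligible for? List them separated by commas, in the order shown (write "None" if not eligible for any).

Vision Plan

Service from Jun 8, 2018 to 25 Dec 2018: 200 days.
Health Insurance — status part-time ✗ (requires full-time or temporary) → not eligible.
Paid Family Leave — status part-time ✗ (requires full-time or temporary) → not eligible.
Health Savings Account — status part-time ✗ (requires full-time, seasonal, or temporary) → not eligible.
Long-Term Disability — status part-time ✗ (requires seasonal or temporary) → not eligible.
Stock Option Plan — status part-time ✓ (not excluded); site Denver ✗ (not Cork or Austin) → not eligible.
Medical Plan — status part-time ✓ (not excluded); service 200 days ≥ 120 days ✓; dept Sales ✗ → not eligible.
Vision Plan — status part-time ✓; service 200 days ≥ 2 months (≈60 days) ✓; age 41 ≥ 18 ✓ → eligible.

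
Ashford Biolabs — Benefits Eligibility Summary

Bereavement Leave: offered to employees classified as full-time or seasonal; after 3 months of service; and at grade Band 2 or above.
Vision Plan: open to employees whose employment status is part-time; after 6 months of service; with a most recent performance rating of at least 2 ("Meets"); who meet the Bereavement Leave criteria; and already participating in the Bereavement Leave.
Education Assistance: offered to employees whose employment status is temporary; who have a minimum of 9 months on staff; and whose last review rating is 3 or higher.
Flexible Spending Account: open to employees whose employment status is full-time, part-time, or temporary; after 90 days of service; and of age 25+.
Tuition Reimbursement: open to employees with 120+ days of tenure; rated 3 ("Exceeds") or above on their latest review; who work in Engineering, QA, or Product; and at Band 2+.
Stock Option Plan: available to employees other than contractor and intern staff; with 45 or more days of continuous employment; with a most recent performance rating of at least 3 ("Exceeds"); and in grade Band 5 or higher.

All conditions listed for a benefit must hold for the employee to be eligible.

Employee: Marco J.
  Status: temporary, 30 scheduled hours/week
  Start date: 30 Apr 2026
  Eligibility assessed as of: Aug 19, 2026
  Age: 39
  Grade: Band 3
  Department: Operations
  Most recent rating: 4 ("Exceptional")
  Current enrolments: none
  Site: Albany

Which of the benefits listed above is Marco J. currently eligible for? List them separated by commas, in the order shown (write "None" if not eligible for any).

Flexible Spending Account

Service from 30 Apr 2026 to Aug 19, 2026: 111 days.
Bereavement Leave — status temporary ✗ (requires full-time or seasonal) → not eligible.
Vision Plan — status temporary ✗ (requires part-time) → not eligible.
Education Assistance — status temporary ✓; service 111 days < 9 months (≈270 days) ✗ → not eligible.
Flexible Spending Account — status temporary ✓; service 111 days ≥ 90 days ✓; age 39 ≥ 25 ✓ → eligible.
Tuition Reimbursement — service 111 days < 120 days ✗ → not eligible.
Stock Option Plan — status temporary ✓ (not excluded); service 111 days ≥ 45 days ✓; rating 4 ≥ 3 ✓; grade Band 3 < Band 5 ✗ → not eligible.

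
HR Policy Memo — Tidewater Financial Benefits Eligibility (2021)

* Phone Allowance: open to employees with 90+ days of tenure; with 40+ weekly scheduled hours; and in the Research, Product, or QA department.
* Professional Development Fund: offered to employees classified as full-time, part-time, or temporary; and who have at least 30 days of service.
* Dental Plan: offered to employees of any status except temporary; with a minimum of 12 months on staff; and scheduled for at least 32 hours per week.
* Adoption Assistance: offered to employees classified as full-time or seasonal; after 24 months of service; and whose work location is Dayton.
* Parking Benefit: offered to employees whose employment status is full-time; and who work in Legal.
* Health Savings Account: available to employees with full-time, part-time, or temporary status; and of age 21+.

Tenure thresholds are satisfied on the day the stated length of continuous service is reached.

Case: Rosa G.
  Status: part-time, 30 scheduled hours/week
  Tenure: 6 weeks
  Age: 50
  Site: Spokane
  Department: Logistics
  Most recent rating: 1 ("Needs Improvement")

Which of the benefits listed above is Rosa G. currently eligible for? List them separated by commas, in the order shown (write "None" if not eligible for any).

Phone Allowance — service 6 weeks < 90 days ✗ → not eligible.
Professional Development Fund — status part-time ✓; service 6 weeks ≥ 30 days ✓ → eligible.
Dental Plan — status part-time ✓ (not excluded); service 6 weeks < 12 months (≈360 days) ✗ → not eligible.
Adoption Assistance — status part-time ✗ (requires full-time or seasonal) → not eligible.
Parking Benefit — status part-time ✗ (requires full-time) → not eligible.
Health Savings Account — status part-time ✓; age 50 ≥ 21 ✓ → eligible.

Professional Development Fund, Health Savings Account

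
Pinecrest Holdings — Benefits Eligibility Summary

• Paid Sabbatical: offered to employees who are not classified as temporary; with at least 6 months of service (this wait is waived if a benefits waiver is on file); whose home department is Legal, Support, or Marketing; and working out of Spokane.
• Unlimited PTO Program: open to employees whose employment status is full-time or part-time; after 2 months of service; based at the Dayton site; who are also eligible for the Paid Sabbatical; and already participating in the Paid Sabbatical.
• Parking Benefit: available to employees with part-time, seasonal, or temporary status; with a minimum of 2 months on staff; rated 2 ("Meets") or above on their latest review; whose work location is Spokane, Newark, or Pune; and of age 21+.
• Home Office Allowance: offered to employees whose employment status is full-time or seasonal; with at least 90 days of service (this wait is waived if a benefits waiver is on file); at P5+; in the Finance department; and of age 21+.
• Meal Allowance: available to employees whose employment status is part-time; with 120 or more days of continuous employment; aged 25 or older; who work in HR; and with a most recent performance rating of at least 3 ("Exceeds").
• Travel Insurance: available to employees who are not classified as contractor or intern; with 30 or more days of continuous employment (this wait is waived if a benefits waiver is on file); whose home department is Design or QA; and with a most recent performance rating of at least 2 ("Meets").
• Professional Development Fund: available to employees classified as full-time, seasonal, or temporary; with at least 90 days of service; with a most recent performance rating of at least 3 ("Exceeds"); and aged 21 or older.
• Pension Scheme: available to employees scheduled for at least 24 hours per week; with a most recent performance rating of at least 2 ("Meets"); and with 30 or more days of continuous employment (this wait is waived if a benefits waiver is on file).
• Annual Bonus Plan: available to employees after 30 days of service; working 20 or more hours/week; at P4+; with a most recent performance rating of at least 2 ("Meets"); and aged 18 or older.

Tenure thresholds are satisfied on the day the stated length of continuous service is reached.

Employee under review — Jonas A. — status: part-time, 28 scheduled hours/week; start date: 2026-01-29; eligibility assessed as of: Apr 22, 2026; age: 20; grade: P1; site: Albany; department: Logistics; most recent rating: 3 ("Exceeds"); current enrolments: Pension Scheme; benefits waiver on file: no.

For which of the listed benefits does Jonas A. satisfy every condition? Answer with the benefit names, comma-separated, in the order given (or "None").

Service from 2026-01-29 to Apr 22, 2026: 83 days.
Paid Sabbatical — status part-time ✓ (not excluded); no waiver, service 83 days < 6 months (≈180 days) ✗ → not eligible.
Unlimited PTO Program — status part-time ✓; service 83 days ≥ 2 months (≈60 days) ✓; site Albany ✗ (not Dayton) → not eligible.
Parking Benefit — status part-time ✓; service 83 days ≥ 2 months (≈60 days) ✓; rating 3 ≥ 2 ✓; site Albany ✗ (not Spokane, Newark, or Pune) → not eligible.
Home Office Allowance — status part-time ✗ (requires full-time or seasonal) → not eligible.
Meal Allowance — status part-time ✓; service 83 days < 120 days ✗ → not eligible.
Travel Insurance — status part-time ✓ (not excluded); no waiver, service 83 days ≥ 30 days ✓; dept Logistics ✗ → not eligible.
Professional Development Fund — status part-time ✗ (requires full-time, seasonal, or temporary) → not eligible.
Pension Scheme — 28 hrs/wk ≥ 24 ✓; rating 3 ≥ 2 ✓; no waiver, service 83 days ≥ 30 days ✓ → eligible.
Annual Bonus Plan — service 83 days ≥ 30 days ✓; 28 hrs/wk ≥ 20 ✓; grade P1 < P4 ✗ → not eligible.

Pension Scheme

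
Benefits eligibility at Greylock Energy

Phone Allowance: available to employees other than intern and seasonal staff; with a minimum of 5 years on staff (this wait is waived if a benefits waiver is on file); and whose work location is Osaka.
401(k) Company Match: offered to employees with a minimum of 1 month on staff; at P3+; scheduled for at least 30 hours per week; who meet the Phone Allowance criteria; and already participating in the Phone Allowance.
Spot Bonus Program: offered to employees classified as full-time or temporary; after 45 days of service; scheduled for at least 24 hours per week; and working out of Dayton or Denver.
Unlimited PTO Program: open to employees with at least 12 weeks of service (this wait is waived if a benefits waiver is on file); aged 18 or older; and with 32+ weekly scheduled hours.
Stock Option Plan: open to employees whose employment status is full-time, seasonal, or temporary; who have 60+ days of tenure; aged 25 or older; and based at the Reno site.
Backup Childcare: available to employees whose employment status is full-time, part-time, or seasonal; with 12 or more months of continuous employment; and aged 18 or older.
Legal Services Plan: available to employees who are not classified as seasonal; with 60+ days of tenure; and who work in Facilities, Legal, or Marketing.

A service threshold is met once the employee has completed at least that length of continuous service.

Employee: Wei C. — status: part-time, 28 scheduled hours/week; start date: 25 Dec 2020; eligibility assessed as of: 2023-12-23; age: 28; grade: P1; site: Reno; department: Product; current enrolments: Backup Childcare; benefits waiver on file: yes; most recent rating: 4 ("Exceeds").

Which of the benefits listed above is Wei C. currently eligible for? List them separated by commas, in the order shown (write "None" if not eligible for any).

Service from 25 Dec 2020 to 2023-12-23: 1093 days.
Phone Allowance — status part-time ✓ (not excluded); benefits waiver on file ✓; site Reno ✗ (not Osaka) → not eligible.
401(k) Company Match — service 1093 days ≥ 1 month (≈30 days) ✓; grade P1 < P3 ✗ → not eligible.
Spot Bonus Program — status part-time ✗ (requires full-time or temporary) → not eligible.
Unlimited PTO Program — benefits waiver on file ✓; age 28 ≥ 18 ✓; 28 hrs/wk < 32 ✗ → not eligible.
Stock Option Plan — status part-time ✗ (requires full-time, seasonal, or temporary) → not eligible.
Backup Childcare — status part-time ✓; service 1093 days ≥ 12 months (≈360 days) ✓; age 28 ≥ 18 ✓ → eligible.
Legal Services Plan — status part-time ✓ (not excluded); service 1093 days ≥ 60 days ✓; dept Product ✗ → not eligible.

Backup Childcare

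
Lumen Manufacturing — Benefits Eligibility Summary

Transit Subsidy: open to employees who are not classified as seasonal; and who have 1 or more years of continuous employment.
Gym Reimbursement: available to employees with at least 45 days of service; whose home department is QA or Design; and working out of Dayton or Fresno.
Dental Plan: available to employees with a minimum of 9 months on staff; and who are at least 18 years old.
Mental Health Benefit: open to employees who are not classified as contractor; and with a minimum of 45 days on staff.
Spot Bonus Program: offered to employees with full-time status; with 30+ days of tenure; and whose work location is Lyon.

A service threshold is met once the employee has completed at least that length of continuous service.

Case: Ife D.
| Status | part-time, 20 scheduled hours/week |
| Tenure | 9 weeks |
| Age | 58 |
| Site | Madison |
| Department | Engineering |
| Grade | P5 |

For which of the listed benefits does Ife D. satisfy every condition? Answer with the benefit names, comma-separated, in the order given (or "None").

Transit Subsidy — status part-time ✓ (not excluded); service 9 weeks < 1 year (≈365 days) ✗ → not eligible.
Gym Reimbursement — service 9 weeks ≥ 45 days ✓; dept Engineering ✗ → not eligible.
Dental Plan — service 9 weeks < 9 months (≈270 days) ✗ → not eligible.
Mental Health Benefit — status part-time ✓ (not excluded); service 9 weeks ≥ 45 days ✓ → eligible.
Spot Bonus Program — status part-time ✗ (requires full-time) → not eligible.

Mental Health Benefit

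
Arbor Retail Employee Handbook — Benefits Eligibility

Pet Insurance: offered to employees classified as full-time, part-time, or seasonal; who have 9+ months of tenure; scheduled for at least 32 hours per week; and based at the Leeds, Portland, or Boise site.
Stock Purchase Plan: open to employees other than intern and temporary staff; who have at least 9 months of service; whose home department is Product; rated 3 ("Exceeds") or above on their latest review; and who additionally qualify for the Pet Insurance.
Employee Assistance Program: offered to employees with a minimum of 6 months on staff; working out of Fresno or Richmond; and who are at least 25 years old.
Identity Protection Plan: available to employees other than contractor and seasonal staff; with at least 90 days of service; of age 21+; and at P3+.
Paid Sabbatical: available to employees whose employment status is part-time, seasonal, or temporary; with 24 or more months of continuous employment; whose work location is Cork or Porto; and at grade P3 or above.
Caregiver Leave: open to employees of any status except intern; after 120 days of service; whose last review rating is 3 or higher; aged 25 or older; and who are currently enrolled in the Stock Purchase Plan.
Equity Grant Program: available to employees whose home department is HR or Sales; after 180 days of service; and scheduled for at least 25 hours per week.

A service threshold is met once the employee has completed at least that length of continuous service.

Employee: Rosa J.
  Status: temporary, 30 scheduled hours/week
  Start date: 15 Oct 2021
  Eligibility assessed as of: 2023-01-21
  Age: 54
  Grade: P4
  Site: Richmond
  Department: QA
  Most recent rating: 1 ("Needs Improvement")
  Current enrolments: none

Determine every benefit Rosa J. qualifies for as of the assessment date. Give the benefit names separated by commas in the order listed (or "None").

Employee Assistance Program, Identity Protection Plan

Service from 15 Oct 2021 to 2023-01-21: 463 days.
Pet Insurance — status temporary ✗ (requires full-time, part-time, or seasonal) → not eligible.
Stock Purchase Plan — status temporary ✗ (excluded) → not eligible.
Employee Assistance Program — service 463 days ≥ 6 months (≈180 days) ✓; site Richmond ✓; age 54 ≥ 25 ✓ → eligible.
Identity Protection Plan — status temporary ✓ (not excluded); service 463 days ≥ 90 days ✓; age 54 ≥ 21 ✓; grade P4 ≥ P3 ✓ → eligible.
Paid Sabbatical — status temporary ✓; service 463 days < 24 months (≈720 days) ✗ → not eligible.
Caregiver Leave — status temporary ✓ (not excluded); service 463 days ≥ 120 days ✓; rating 1 < 3 ✗ → not eligible.
Equity Grant Program — dept QA ✗ → not eligible.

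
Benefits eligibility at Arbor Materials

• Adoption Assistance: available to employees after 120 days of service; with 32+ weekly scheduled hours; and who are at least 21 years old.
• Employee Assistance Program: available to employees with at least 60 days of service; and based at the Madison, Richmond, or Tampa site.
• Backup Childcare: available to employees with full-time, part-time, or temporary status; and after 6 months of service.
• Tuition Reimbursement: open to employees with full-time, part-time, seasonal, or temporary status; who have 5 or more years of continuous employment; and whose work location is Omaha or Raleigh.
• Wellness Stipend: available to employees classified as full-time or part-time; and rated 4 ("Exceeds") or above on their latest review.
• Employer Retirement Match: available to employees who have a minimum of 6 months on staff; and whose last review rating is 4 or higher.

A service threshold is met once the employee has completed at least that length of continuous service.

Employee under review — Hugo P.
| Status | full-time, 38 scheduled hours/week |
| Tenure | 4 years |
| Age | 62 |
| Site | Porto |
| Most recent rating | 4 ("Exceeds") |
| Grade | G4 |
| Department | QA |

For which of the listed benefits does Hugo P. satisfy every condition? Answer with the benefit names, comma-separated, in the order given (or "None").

Adoption Assistance — service 4 years ≥ 120 days ✓; 38 hrs/wk ≥ 32 ✓; age 62 ≥ 21 ✓ → eligible.
Employee Assistance Program — service 4 years ≥ 60 days ✓; site Porto ✗ (not Madison, Richmond, or Tampa) → not eligible.
Backup Childcare — status full-time ✓; service 4 years ≥ 6 months (≈180 days) ✓ → eligible.
Tuition Reimbursement — status full-time ✓; service 4 years < 5 years ✗ → not eligible.
Wellness Stipend — status full-time ✓; rating 4 ≥ 4 ✓ → eligible.
Employer Retirement Match — service 4 years ≥ 6 months (≈180 days) ✓; rating 4 ≥ 4 ✓ → eligible.

Adoption Assistance, Backup Childcare, Wellness Stipend, Employer Retirement Match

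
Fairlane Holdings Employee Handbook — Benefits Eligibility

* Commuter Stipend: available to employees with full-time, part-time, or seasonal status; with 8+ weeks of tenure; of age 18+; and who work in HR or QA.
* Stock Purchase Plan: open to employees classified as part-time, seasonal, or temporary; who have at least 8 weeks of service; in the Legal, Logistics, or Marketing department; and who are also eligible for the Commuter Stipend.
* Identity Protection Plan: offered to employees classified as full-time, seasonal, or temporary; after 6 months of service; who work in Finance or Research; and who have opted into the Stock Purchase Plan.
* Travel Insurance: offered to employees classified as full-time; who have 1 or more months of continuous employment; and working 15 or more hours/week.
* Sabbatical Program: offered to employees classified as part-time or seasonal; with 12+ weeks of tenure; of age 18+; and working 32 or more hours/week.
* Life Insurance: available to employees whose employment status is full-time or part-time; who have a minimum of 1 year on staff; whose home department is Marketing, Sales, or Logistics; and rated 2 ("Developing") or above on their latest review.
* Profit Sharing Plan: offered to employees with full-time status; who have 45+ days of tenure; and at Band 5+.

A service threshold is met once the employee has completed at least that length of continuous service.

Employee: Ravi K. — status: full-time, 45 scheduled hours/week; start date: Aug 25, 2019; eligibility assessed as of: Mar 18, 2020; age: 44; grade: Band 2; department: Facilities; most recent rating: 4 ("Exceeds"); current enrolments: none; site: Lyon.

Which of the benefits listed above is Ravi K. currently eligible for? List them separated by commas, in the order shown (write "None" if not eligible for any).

Travel Insurance

Service from Aug 25, 2019 to Mar 18, 2020: 206 days.
Commuter Stipend — status full-time ✓; service 206 days ≥ 8 weeks (≈56 days) ✓; age 44 ≥ 18 ✓; dept Facilities ✗ → not eligible.
Stock Purchase Plan — status full-time ✗ (requires part-time, seasonal, or temporary) → not eligible.
Identity Protection Plan — status full-time ✓; service 206 days ≥ 6 months (≈180 days) ✓; dept Facilities ✗ → not eligible.
Travel Insurance — status full-time ✓; service 206 days ≥ 1 month (≈30 days) ✓; 45 hrs/wk ≥ 15 ✓ → eligible.
Sabbatical Program — status full-time ✗ (requires part-time or seasonal) → not eligible.
Life Insurance — status full-time ✓; service 206 days < 1 year (≈365 days) ✗ → not eligible.
Profit Sharing Plan — status full-time ✓; service 206 days ≥ 45 days ✓; grade Band 2 < Band 5 ✗ → not eligible.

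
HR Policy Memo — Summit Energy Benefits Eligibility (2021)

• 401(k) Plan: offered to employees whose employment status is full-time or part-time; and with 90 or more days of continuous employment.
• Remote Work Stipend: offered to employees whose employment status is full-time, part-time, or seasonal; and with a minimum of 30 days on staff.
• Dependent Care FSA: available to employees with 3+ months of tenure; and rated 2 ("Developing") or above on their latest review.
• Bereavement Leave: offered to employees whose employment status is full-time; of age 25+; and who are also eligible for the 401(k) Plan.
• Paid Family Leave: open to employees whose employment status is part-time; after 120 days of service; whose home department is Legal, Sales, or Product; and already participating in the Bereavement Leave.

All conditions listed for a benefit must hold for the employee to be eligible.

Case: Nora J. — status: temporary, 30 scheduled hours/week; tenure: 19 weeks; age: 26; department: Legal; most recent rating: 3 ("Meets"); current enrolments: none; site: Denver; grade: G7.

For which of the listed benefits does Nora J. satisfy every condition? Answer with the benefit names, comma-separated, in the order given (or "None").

401(k) Plan — status temporary ✗ (requires full-time or part-time) → not eligible.
Remote Work Stipend — status temporary ✗ (requires full-time, part-time, or seasonal) → not eligible.
Dependent Care FSA — service 19 weeks ≥ 3 months (≈90 days) ✓; rating 3 ≥ 2 ✓ → eligible.
Bereavement Leave — status temporary ✗ (requires full-time) → not eligible.
Paid Family Leave — status temporary ✗ (requires part-time) → not eligible.

Dependent Care FSA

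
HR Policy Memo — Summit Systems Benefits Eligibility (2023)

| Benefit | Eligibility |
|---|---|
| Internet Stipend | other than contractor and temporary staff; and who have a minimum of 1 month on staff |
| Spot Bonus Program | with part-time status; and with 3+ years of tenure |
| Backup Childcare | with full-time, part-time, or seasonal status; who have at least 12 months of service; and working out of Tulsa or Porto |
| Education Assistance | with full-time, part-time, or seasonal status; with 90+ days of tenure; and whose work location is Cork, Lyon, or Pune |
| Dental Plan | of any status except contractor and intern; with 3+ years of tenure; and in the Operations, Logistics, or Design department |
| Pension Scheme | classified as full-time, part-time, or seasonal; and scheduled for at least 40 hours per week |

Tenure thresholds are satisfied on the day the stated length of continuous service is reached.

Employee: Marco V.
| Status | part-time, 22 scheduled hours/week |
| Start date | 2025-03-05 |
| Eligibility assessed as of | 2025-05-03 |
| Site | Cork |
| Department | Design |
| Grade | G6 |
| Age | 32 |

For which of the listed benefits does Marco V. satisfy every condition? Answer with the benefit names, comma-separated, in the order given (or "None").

Internet Stipend

Service from 2025-03-05 to 2025-05-03: 59 days.
Internet Stipend — status part-time ✓ (not excluded); service 59 days ≥ 1 month (≈30 days) ✓ → eligible.
Spot Bonus Program — status part-time ✓; service 59 days < 3 years (≈1095 days) ✗ → not eligible.
Backup Childcare — status part-time ✓; service 59 days < 12 months (≈360 days) ✗ → not eligible.
Education Assistance — status part-time ✓; service 59 days < 90 days ✗ → not eligible.
Dental Plan — status part-time ✓ (not excluded); service 59 days < 3 years (≈1095 days) ✗ → not eligible.
Pension Scheme — status part-time ✓; 22 hrs/wk < 40 ✗ → not eligible.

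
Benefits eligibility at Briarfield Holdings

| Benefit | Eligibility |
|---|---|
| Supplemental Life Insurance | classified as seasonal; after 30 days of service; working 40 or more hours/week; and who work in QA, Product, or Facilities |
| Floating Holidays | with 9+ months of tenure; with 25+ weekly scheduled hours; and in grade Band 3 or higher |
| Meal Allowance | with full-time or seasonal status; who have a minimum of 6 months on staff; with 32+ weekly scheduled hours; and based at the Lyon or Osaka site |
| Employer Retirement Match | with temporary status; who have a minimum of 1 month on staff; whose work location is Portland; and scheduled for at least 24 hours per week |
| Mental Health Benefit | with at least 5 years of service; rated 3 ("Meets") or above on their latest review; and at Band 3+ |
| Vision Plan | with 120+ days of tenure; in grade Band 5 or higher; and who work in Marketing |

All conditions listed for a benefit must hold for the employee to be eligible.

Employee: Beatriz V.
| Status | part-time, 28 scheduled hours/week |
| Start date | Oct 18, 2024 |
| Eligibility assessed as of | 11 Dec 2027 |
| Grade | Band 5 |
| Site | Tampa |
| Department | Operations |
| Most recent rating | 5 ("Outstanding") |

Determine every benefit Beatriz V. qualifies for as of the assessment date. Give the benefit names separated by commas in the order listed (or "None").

Floating Holidays

Service from Oct 18, 2024 to 11 Dec 2027: 1149 days.
Supplemental Life Insurance — status part-time ✗ (requires seasonal) → not eligible.
Floating Holidays — service 1149 days ≥ 9 months (≈270 days) ✓; 28 hrs/wk ≥ 25 ✓; grade Band 5 ≥ Band 3 ✓ → eligible.
Meal Allowance — status part-time ✗ (requires full-time or seasonal) → not eligible.
Employer Retirement Match — status part-time ✗ (requires temporary) → not eligible.
Mental Health Benefit — service 1149 days < 5 years (≈1825 days) ✗ → not eligible.
Vision Plan — service 1149 days ≥ 120 days ✓; grade Band 5 ≥ Band 5 ✓; dept Operations ✗ → not eligible.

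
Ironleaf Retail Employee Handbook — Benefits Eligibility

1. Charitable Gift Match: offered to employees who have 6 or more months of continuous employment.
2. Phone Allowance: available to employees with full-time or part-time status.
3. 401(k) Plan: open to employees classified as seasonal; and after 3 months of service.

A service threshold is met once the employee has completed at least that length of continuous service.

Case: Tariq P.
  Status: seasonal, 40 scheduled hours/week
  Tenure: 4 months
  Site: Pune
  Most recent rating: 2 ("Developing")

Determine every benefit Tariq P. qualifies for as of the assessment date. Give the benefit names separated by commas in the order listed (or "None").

Charitable Gift Match — service 4 months < 6 months ✗ → not eligible.
Phone Allowance — status seasonal ✗ (requires full-time or part-time) → not eligible.
401(k) Plan — status seasonal ✓; service 4 months ≥ 3 months ✓ → eligible.

401(k) Plan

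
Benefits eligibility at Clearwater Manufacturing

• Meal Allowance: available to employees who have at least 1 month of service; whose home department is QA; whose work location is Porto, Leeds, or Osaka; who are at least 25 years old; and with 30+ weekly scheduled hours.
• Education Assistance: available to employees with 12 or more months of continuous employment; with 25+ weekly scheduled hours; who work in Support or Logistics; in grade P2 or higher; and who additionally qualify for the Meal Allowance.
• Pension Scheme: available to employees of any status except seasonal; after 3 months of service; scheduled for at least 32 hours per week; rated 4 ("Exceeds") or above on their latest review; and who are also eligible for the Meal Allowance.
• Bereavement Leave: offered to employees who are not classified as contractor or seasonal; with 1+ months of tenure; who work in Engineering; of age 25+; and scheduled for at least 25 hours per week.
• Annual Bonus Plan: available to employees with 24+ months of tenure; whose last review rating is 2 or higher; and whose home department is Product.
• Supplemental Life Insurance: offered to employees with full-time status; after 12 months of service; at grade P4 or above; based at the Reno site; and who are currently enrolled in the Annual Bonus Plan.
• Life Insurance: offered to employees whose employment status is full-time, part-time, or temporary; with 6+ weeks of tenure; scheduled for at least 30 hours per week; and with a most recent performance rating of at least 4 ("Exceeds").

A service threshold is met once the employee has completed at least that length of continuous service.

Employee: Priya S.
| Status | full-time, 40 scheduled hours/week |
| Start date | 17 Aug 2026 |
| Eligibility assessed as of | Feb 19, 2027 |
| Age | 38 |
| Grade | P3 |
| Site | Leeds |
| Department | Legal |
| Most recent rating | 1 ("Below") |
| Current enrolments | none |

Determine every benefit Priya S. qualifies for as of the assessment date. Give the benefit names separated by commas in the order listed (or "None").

Service from 17 Aug 2026 to Feb 19, 2027: 186 days.
Meal Allowance — service 186 days ≥ 1 month (≈30 days) ✓; dept Legal ✗ → not eligible.
Education Assistance — service 186 days < 12 months (≈360 days) ✗ → not eligible.
Pension Scheme — status full-time ✓ (not excluded); service 186 days ≥ 3 months (≈90 days) ✓; 40 hrs/wk ≥ 32 ✓; rating 1 < 4 ✗ → not eligible.
Bereavement Leave — status full-time ✓ (not excluded); service 186 days ≥ 1 month (≈30 days) ✓; dept Legal ✗ → not eligible.
Annual Bonus Plan — service 186 days < 24 months (≈720 days) ✗ → not eligible.
Supplemental Life Insurance — status full-time ✓; service 186 days < 12 months (≈360 days) ✗ → not eligible.
Life Insurance — status full-time ✓; service 186 days ≥ 6 weeks (≈42 days) ✓; 40 hrs/wk ≥ 30 ✓; rating 1 < 4 ✗ → not eligible.

None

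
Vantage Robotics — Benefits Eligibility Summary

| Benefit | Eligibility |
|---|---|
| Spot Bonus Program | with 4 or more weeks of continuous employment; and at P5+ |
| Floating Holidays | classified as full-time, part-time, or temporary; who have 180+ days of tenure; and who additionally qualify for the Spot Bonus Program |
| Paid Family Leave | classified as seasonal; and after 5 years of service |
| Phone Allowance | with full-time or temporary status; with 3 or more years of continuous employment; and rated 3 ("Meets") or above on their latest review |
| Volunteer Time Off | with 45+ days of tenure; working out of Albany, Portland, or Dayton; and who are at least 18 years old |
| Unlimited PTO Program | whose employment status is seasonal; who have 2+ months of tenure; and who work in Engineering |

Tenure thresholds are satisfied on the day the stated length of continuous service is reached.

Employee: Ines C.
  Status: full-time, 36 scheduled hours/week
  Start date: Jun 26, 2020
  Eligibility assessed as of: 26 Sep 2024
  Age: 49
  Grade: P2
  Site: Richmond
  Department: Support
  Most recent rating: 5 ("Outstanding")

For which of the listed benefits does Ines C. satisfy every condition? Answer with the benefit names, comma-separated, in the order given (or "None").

Service from Jun 26, 2020 to 26 Sep 2024: 1553 days.
Spot Bonus Program — service 1553 days ≥ 4 weeks (≈28 days) ✓; grade P2 < P5 ✗ → not eligible.
Floating Holidays — status full-time ✓; service 1553 days ≥ 180 days ✓; not eligible for Spot Bonus Program ✗ → not eligible.
Paid Family Leave — status full-time ✗ (requires seasonal) → not eligible.
Phone Allowance — status full-time ✓; service 1553 days ≥ 3 years (≈1095 days) ✓; rating 5 ≥ 3 ✓ → eligible.
Volunteer Time Off — service 1553 days ≥ 45 days ✓; site Richmond ✗ (not Albany, Portland, or Dayton) → not eligible.
Unlimited PTO Program — status full-time ✗ (requires seasonal) → not eligible.

Phone Allowance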